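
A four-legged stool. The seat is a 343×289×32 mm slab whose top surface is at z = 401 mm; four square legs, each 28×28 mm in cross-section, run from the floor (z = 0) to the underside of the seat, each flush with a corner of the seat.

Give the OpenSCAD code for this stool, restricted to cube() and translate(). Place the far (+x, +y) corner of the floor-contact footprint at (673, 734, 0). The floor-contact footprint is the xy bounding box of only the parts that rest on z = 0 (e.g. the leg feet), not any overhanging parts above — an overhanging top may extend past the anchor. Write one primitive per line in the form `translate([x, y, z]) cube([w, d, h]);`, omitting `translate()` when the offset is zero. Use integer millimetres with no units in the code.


translate([330, 445, 369]) cube([343, 289, 32]);
translate([330, 445, 0]) cube([28, 28, 369]);
translate([645, 445, 0]) cube([28, 28, 369]);
translate([330, 706, 0]) cube([28, 28, 369]);
translate([645, 706, 0]) cube([28, 28, 369]);


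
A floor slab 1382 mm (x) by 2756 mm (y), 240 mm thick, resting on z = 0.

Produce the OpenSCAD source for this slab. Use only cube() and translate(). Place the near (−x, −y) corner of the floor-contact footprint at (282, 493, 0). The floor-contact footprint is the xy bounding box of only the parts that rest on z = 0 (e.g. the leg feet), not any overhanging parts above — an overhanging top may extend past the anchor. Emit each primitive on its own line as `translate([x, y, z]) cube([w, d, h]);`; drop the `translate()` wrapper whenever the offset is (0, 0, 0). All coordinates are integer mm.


translate([282, 493, 0]) cube([1382, 2756, 240]);


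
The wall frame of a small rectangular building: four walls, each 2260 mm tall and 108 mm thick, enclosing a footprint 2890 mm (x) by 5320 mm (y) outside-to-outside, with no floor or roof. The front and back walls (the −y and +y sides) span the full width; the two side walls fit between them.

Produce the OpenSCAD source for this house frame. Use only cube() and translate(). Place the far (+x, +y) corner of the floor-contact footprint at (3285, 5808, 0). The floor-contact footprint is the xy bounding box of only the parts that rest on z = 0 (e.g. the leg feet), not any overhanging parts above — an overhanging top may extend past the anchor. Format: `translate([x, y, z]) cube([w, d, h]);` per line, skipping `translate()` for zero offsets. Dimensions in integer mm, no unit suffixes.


translate([395, 488, 0]) cube([2890, 108, 2260]);
translate([395, 5700, 0]) cube([2890, 108, 2260]);
translate([395, 596, 0]) cube([108, 5104, 2260]);
translate([3177, 596, 0]) cube([108, 5104, 2260]);


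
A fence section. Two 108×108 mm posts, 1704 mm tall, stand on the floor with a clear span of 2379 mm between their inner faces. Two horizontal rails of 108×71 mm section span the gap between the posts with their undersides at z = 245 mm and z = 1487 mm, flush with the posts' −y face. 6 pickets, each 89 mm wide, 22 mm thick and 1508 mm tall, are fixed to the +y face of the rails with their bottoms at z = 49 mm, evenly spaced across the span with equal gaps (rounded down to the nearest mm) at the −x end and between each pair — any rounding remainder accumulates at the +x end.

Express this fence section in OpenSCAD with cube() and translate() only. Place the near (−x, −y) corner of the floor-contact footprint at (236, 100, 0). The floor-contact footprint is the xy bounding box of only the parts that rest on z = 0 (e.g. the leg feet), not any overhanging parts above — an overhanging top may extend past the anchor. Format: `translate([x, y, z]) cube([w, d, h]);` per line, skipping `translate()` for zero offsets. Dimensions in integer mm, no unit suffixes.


translate([236, 100, 0]) cube([108, 108, 1704]);
translate([2723, 100, 0]) cube([108, 108, 1704]);
translate([344, 100, 245]) cube([2379, 108, 71]);
translate([344, 100, 1487]) cube([2379, 108, 71]);
translate([607, 208, 49]) cube([89, 22, 1508]);
translate([959, 208, 49]) cube([89, 22, 1508]);
translate([1311, 208, 49]) cube([89, 22, 1508]);
translate([1663, 208, 49]) cube([89, 22, 1508]);
translate([2015, 208, 49]) cube([89, 22, 1508]);
translate([2367, 208, 49]) cube([89, 22, 1508]);


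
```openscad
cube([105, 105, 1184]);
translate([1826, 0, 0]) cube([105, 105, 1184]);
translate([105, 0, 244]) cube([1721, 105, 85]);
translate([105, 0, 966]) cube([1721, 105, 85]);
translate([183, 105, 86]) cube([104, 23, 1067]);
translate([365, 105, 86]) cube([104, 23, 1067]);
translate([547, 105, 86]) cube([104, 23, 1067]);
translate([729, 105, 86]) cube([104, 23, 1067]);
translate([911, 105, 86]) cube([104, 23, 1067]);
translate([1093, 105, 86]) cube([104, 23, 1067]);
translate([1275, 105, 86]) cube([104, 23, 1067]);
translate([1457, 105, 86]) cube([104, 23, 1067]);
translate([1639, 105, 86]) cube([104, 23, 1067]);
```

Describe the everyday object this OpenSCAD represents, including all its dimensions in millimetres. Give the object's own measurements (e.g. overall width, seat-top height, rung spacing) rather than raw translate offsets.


A fence section. Two 105×105 mm posts, 1184 mm tall, stand on the floor with a clear span of 1721 mm between their inner faces. Two horizontal rails of 105×85 mm section span the gap between the posts with their undersides at z = 244 mm and z = 966 mm, flush with the posts' −y face. 9 pickets, each 104 mm wide, 23 mm thick and 1067 mm tall, are fixed to the +y face of the rails with their bottoms at z = 86 mm, spaced across the span with a 78 mm gap after the −x post and between neighbouring pickets, with 83 mm left before the +x post.


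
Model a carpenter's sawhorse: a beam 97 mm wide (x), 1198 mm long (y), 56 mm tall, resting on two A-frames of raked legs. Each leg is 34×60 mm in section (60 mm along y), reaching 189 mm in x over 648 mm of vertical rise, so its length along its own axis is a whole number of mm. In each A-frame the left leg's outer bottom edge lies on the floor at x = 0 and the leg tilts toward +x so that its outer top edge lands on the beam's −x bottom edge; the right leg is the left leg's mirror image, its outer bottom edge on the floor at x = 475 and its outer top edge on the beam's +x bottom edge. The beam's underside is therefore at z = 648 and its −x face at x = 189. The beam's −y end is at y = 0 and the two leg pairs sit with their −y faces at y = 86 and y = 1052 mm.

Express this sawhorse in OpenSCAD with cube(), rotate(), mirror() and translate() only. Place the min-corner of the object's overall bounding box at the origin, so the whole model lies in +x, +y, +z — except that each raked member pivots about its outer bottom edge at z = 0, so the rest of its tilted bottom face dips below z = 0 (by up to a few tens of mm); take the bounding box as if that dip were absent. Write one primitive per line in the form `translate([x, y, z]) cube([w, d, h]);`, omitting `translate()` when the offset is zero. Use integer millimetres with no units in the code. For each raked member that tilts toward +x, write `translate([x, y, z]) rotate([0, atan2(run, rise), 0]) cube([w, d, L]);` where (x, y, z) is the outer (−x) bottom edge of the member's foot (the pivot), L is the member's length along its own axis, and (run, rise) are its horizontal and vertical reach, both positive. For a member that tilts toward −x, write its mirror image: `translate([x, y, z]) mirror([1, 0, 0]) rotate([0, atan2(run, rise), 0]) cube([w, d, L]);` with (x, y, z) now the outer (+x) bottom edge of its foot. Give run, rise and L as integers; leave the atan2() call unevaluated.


// leg length = √(189² + 648²) = 675
// right-leg outer foot x = 2·189 + 97 = 475
// beam min-corner = (189, 0, 648)
translate([189, 0, 648]) cube([97, 1198, 56]);
translate([0, 86, 0]) rotate([0, atan2(189, 648), 0]) cube([34, 60, 675]);
translate([475, 86, 0]) mirror([1, 0, 0]) rotate([0, atan2(189, 648), 0]) cube([34, 60, 675]);
translate([0, 1052, 0]) rotate([0, atan2(189, 648), 0]) cube([34, 60, 675]);
translate([475, 1052, 0]) mirror([1, 0, 0]) rotate([0, atan2(189, 648), 0]) cube([34, 60, 675]);


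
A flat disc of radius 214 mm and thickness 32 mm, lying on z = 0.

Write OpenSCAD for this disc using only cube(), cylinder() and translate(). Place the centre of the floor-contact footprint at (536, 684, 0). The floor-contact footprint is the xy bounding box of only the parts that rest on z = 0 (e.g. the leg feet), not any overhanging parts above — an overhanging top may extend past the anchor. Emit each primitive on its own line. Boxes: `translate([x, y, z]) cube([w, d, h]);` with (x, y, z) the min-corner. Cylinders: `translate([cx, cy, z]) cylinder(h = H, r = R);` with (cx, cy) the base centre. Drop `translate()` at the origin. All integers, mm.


translate([536, 684, 0]) cylinder(h = 32, r = 214);


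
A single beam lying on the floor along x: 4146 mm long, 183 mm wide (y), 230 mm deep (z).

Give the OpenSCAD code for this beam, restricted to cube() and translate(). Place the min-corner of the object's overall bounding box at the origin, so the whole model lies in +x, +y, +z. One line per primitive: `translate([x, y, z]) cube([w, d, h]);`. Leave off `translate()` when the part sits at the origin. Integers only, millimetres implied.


cube([4146, 183, 230]);


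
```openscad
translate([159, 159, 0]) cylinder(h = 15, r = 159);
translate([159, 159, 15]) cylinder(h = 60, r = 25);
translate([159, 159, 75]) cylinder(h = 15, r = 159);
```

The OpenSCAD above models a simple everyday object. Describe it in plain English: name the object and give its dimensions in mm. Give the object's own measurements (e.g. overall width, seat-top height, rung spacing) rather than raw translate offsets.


A spool: two coaxial disc flanges of radius 159 mm and thickness 15 mm, joined by a core cylinder of radius 25 mm and height 60 mm. The lower flange rests on z = 0 and the three cylinders share a vertical axis.


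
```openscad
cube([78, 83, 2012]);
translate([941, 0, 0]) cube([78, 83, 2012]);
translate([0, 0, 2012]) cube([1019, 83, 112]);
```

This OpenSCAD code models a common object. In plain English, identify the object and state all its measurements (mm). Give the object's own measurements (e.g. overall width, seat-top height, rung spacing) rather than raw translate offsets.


A door frame. The clear opening is 863 mm wide and 2012 mm high. Two 78 mm wide jambs, 83 mm deep, stand either side of the opening from the floor to the top of the opening. A 112 mm thick head sits across the top of both jambs, spanning the full outside width of the frame.


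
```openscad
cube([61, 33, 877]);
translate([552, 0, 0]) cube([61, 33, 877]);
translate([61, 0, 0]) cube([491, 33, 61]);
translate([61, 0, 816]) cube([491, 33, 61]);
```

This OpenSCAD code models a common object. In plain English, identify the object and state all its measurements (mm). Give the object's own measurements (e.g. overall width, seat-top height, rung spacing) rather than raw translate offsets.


A rectangular picture frame lying in the x–z plane (depth along y). The opening is 491 mm wide (x) by 755 mm tall (z), surrounded by a border 61 mm wide on all four sides. The frame is 33 mm deep and is made of two full-height vertical stiles with two horizontal rails fitted between them.


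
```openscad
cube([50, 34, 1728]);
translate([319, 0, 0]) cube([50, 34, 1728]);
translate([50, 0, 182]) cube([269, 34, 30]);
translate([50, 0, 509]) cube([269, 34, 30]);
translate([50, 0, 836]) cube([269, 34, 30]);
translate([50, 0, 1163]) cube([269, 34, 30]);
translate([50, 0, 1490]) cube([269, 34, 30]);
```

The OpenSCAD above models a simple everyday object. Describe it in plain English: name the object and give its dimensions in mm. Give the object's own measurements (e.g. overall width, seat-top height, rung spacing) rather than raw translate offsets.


A straight ladder. Two 50×34 mm vertical rails, 1728 mm tall, stand 369 mm apart (outside-to-outside) with their front faces coplanar on the −y side. 5 rungs, each 34 mm deep and 30 mm tall, span between the inner faces of the rails, front faces flush with the rails. The lowest rung's underside is at z = 182 mm and rungs are spaced 327 mm apart (underside to underside).


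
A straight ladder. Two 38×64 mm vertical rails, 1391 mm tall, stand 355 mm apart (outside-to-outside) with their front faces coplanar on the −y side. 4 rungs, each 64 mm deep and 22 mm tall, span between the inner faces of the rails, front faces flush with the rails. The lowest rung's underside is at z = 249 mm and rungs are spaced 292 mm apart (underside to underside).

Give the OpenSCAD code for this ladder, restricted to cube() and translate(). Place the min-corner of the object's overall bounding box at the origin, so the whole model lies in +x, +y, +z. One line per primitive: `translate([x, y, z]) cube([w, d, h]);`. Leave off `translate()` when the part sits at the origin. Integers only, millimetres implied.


cube([38, 64, 1391]);
translate([317, 0, 0]) cube([38, 64, 1391]);
translate([38, 0, 249]) cube([279, 64, 22]);
translate([38, 0, 541]) cube([279, 64, 22]);
translate([38, 0, 833]) cube([279, 64, 22]);
translate([38, 0, 1125]) cube([279, 64, 22]);


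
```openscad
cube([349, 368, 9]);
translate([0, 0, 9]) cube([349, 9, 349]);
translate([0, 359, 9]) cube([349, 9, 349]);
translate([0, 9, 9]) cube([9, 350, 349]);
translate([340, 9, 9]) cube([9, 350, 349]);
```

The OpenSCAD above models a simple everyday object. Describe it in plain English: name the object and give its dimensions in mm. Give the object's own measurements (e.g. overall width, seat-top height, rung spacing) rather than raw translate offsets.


An open-topped rectangular box: outside dimensions 349×368×358 mm, with a uniform wall and base thickness of 9 mm. The base is a full 349×368 slab on the floor; four walls sit on top of the base. The front and back walls (the −y and +y sides) span the full width; the two side walls fit between them.


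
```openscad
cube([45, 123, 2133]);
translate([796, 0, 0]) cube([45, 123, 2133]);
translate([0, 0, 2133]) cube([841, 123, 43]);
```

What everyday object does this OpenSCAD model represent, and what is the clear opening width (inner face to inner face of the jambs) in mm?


A door frame. The clear opening width is 751 mm.

Two 2133 mm tall posts with a header on top — a door frame. The left jamb is 45 mm wide at x = 0; the right jamb starts at x = 796. The clear opening is 796 − 45 = 751 mm.


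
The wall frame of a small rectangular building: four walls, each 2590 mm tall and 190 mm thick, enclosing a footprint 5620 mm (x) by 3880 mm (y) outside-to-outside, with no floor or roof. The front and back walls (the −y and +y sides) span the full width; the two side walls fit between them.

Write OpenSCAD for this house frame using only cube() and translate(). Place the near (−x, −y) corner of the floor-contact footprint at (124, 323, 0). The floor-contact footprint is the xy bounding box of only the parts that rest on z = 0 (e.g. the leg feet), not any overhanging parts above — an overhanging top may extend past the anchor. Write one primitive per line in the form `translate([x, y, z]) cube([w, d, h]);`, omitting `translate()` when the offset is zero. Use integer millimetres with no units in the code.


translate([124, 323, 0]) cube([5620, 190, 2590]);
translate([124, 4013, 0]) cube([5620, 190, 2590]);
translate([124, 513, 0]) cube([190, 3500, 2590]);
translate([5554, 513, 0]) cube([190, 3500, 2590]);


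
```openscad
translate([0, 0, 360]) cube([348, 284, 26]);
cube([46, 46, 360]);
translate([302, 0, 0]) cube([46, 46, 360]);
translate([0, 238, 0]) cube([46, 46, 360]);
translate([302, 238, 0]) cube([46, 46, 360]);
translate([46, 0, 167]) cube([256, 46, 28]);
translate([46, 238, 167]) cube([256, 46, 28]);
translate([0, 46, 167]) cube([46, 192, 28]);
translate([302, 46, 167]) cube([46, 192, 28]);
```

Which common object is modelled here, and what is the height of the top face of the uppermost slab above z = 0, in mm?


A stool. The seat height is 386 mm.

A 348×284×26 slab at z = 360 on four corner posts — a stool. The seat top is 360 + 26 = 386 mm.


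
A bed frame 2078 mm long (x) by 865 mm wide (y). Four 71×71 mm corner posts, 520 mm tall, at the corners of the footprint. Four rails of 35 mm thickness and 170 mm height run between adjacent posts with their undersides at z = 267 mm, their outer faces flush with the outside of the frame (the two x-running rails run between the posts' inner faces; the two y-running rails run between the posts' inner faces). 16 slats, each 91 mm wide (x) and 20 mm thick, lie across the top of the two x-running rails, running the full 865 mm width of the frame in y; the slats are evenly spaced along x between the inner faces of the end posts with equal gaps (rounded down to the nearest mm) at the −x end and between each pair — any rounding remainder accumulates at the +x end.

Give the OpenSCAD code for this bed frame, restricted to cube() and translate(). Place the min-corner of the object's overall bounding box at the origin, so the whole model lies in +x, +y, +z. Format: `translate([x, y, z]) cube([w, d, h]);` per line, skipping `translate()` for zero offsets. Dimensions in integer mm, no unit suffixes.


// slat z = rail_z + rail_h = 267 + 170 = 437
// slat gap = ⌊(1936 − 16·91) / 17⌋ = 28
cube([71, 71, 520]);
translate([0, 794, 0]) cube([71, 71, 520]);
translate([2007, 0, 0]) cube([71, 71, 520]);
translate([2007, 794, 0]) cube([71, 71, 520]);
translate([71, 0, 267]) cube([1936, 35, 170]);
translate([71, 830, 267]) cube([1936, 35, 170]);
translate([0, 71, 267]) cube([35, 723, 170]);
translate([2043, 71, 267]) cube([35, 723, 170]);
translate([99, 0, 437]) cube([91, 865, 20]);
translate([218, 0, 437]) cube([91, 865, 20]);
translate([337, 0, 437]) cube([91, 865, 20]);
translate([456, 0, 437]) cube([91, 865, 20]);
translate([575, 0, 437]) cube([91, 865, 20]);
translate([694, 0, 437]) cube([91, 865, 20]);
translate([813, 0, 437]) cube([91, 865, 20]);
translate([932, 0, 437]) cube([91, 865, 20]);
translate([1051, 0, 437]) cube([91, 865, 20]);
translate([1170, 0, 437]) cube([91, 865, 20]);
translate([1289, 0, 437]) cube([91, 865, 20]);
translate([1408, 0, 437]) cube([91, 865, 20]);
translate([1527, 0, 437]) cube([91, 865, 20]);
translate([1646, 0, 437]) cube([91, 865, 20]);
translate([1765, 0, 437]) cube([91, 865, 20]);
translate([1884, 0, 437]) cube([91, 865, 20]);


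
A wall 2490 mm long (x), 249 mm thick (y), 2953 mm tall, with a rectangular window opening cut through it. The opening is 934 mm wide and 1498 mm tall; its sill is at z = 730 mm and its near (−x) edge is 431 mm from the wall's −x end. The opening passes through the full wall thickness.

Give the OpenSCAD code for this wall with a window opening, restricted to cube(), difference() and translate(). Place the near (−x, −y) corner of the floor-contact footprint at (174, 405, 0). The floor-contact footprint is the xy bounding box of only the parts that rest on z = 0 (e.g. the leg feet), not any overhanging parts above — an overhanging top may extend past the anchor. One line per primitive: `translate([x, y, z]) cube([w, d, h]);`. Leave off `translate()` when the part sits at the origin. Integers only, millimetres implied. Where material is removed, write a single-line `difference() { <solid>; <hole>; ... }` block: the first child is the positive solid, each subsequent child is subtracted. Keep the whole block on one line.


difference() { translate([174, 405, 0]) cube([2490, 249, 2953]); translate([605, 405, 730]) cube([934, 249, 1498]); }


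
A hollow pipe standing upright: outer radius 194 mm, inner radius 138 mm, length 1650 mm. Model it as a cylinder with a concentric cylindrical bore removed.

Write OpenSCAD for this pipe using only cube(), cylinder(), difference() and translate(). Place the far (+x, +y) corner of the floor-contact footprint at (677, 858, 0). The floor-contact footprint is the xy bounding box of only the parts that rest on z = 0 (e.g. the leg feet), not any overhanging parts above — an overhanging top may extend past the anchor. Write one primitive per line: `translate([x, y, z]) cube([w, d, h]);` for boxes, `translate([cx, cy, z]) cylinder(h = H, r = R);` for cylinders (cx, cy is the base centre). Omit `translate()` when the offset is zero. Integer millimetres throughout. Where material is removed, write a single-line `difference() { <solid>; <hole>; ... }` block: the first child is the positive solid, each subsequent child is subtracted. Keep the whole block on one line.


difference() { translate([483, 664, 0]) cylinder(h = 1650, r = 194); translate([483, 664, 0]) cylinder(h = 1650, r = 138); }


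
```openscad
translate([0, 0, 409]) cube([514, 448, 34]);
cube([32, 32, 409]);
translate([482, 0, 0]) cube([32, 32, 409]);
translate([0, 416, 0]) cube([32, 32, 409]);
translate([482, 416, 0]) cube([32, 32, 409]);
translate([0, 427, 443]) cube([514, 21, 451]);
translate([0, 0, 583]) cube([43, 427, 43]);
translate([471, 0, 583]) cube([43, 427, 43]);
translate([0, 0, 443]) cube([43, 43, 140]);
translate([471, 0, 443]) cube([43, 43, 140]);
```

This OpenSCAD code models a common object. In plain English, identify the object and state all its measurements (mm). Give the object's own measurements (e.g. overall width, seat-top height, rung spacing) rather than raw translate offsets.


A chair. The seat is a 514×448×34 mm slab with its top at z = 443 mm, on four 32×32 mm corner legs (flush with the seat edges, standing on z = 0). A flat backrest 21 mm thick, 451 mm tall, spans the full seat width and rises from the seat top along its +y edge, rear face flush with the rear of the seat. Two armrests of 43×43 mm section run along each side from the seat's front edge to the front of the backrest, top faces 183 mm above the seat top and outer faces flush with the seat's x-edges; a 43×43 mm post under the front of each armrest stands on the seat at the front corner.


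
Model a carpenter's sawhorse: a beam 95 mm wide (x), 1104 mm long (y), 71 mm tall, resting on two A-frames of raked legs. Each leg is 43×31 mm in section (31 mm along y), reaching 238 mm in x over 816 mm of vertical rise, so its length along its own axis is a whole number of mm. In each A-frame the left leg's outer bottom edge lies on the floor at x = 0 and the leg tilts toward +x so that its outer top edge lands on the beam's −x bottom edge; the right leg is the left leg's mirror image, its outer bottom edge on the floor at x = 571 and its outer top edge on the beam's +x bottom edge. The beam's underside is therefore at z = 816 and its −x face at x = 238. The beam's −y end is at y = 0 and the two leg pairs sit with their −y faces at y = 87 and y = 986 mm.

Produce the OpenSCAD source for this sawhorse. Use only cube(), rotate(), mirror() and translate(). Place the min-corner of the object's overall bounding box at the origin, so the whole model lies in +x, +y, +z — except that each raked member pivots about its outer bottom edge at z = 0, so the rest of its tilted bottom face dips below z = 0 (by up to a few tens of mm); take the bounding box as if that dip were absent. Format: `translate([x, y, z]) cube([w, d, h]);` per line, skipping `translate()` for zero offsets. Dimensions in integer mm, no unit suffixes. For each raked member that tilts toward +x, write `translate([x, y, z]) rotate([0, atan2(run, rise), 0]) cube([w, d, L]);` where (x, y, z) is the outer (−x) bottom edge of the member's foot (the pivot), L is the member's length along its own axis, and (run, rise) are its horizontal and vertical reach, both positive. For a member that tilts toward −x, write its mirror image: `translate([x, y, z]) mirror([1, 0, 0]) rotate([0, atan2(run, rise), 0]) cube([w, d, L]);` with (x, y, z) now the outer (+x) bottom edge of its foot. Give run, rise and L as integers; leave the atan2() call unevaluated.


translate([238, 0, 816]) cube([95, 1104, 71]);
translate([0, 87, 0]) rotate([0, atan2(238, 816), 0]) cube([43, 31, 850]);
translate([571, 87, 0]) mirror([1, 0, 0]) rotate([0, atan2(238, 816), 0]) cube([43, 31, 850]);
translate([0, 986, 0]) rotate([0, atan2(238, 816), 0]) cube([43, 31, 850]);
translate([571, 986, 0]) mirror([1, 0, 0]) rotate([0, atan2(238, 816), 0]) cube([43, 31, 850]);


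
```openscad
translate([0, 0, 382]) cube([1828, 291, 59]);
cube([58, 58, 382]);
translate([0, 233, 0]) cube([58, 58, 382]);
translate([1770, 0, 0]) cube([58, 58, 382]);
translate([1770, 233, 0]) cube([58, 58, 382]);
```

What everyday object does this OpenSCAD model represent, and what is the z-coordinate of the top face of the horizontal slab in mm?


A bench. The seat-top height is 441 mm.

A long slab on four corner posts — a bench. The slab sits at z = 382 with thickness 59, so the top is 382 + 59 = 441 mm.


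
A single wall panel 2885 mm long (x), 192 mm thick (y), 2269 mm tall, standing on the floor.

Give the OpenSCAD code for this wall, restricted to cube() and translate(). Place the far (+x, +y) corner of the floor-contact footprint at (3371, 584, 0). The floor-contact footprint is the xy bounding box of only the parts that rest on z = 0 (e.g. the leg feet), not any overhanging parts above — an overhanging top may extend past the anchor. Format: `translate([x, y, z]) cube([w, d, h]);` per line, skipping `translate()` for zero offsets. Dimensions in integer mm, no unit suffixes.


translate([486, 392, 0]) cube([2885, 192, 2269]);


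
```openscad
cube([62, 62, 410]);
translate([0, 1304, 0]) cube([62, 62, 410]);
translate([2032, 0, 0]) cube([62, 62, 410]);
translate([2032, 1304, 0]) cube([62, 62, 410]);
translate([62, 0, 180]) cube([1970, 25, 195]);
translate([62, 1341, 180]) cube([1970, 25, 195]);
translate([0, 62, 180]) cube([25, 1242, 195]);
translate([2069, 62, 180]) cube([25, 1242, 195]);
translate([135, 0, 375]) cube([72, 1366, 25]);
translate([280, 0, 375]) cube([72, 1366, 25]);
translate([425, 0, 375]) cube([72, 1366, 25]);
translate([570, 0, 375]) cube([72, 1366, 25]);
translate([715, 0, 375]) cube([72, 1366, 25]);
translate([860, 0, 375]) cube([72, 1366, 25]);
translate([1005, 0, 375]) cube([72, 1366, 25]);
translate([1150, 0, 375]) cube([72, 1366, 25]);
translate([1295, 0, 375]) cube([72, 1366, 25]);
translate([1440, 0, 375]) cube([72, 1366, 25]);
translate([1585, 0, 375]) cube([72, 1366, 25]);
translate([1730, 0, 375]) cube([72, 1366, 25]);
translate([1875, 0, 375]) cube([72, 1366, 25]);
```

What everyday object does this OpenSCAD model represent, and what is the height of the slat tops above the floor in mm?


A bed frame. The slat-top height is 400 mm.

Four posts, four rails, and a row of slats — a bed frame. Slats sit on the rails at z = 180 + 195 = 375; with slat thickness 25, the top is 400 mm.


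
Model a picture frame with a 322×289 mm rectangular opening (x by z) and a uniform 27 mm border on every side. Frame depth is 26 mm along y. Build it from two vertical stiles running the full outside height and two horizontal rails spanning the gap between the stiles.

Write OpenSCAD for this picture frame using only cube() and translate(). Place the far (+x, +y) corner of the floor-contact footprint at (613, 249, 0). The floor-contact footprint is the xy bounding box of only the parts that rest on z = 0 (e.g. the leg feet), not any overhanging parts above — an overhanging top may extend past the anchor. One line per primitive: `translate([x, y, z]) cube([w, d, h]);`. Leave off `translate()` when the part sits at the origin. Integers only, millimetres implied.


translate([237, 223, 0]) cube([27, 26, 343]);
translate([586, 223, 0]) cube([27, 26, 343]);
translate([264, 223, 0]) cube([322, 26, 27]);
translate([264, 223, 316]) cube([322, 26, 27]);


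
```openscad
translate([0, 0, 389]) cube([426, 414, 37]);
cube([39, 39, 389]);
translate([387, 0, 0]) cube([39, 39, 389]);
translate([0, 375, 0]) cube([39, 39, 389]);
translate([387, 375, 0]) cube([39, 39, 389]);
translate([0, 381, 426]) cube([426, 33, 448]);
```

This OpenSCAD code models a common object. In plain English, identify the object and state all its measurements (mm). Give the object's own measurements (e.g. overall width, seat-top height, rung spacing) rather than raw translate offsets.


A chair. The seat is a 426×414×37 mm slab with its top at z = 426 mm, on four 39×39 mm corner legs (flush with the seat edges, standing on z = 0). A flat backrest 33 mm thick, 448 mm tall, spans the full seat width and rises from the seat top along its +y edge, rear face flush with the rear of the seat.


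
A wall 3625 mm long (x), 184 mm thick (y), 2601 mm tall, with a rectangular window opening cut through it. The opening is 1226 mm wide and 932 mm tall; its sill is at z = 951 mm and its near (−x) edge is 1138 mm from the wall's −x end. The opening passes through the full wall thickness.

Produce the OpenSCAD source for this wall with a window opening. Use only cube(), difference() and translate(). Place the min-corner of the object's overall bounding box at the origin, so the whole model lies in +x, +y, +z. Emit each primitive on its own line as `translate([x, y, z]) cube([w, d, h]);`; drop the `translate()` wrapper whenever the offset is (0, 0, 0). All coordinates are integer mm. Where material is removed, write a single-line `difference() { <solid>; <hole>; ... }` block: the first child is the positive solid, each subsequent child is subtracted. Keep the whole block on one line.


difference() { cube([3625, 184, 2601]); translate([1138, 0, 951]) cube([1226, 184, 932]); }


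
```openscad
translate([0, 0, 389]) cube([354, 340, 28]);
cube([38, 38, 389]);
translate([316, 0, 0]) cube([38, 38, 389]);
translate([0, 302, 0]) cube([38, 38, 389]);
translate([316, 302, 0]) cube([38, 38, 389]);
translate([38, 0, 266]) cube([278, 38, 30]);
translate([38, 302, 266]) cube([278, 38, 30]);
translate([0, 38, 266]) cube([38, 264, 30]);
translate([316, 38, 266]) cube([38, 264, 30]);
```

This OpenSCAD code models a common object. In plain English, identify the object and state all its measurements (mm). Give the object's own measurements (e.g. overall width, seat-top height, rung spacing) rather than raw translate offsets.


A four-legged stool. The seat is a 354×340×28 mm slab whose top surface is at z = 417 mm; four square legs, each 38×38 mm in cross-section, run from the floor (z = 0) to the underside of the seat, each flush with a corner of the seat. Four stretchers, 38 mm wide and 30 mm tall, connect adjacent legs with their undersides at z = 266 mm, each running between the inner faces of the legs it joins and aligned with the legs' outer faces on the other axis.


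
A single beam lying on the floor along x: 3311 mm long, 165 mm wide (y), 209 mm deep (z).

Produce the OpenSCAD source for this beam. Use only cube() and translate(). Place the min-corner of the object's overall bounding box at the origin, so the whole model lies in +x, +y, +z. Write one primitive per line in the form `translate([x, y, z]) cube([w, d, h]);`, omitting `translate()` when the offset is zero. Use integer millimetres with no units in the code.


cube([3311, 165, 209]);


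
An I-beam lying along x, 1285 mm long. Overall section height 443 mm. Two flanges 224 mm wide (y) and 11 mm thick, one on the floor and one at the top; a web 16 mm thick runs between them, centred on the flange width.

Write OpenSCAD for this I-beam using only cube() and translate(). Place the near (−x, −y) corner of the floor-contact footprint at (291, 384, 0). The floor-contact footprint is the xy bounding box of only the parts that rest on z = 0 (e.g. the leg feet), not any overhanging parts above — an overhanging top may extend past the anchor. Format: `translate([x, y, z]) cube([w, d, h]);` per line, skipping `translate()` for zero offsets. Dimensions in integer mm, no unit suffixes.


translate([291, 384, 0]) cube([1285, 224, 11]);
translate([291, 488, 11]) cube([1285, 16, 421]);
translate([291, 384, 432]) cube([1285, 224, 11]);


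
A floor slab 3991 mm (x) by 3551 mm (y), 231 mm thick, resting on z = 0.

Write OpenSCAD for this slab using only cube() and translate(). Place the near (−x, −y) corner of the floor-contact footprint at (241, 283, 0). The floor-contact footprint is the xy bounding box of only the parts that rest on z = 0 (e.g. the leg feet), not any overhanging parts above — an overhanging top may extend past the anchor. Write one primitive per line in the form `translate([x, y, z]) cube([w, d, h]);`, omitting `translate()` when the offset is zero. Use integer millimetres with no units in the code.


translate([241, 283, 0]) cube([3991, 3551, 231]);


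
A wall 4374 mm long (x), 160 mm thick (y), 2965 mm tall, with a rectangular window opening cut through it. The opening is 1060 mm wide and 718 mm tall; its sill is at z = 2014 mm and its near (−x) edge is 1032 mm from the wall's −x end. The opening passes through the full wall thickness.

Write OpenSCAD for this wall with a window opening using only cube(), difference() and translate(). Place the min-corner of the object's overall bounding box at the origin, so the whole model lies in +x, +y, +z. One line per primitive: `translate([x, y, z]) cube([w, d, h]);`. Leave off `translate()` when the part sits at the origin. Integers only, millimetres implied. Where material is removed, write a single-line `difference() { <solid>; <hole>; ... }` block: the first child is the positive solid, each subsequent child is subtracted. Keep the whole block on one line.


difference() { cube([4374, 160, 2965]); translate([1032, 0, 2014]) cube([1060, 160, 718]); }


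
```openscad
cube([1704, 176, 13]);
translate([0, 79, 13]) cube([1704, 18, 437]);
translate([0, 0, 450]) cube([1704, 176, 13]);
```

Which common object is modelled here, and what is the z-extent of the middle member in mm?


An I-beam. The web height is 437 mm.

Two wide flanges with a thin centred web — an I-beam. Overall 463 mm minus two 13 mm flanges gives a web of 463 − 2·13 = 437 mm.


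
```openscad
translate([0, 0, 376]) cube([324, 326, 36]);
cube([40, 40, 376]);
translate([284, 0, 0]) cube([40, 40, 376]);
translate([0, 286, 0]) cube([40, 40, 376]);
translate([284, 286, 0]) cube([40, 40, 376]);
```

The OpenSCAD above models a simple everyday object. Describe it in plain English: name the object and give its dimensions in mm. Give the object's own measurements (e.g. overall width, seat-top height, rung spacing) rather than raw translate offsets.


A four-legged stool. The seat is a 324×326×36 mm slab whose top surface is at z = 412 mm; four square legs, each 40×40 mm in cross-section, run from the floor (z = 0) to the underside of the seat, each flush with a corner of the seat.


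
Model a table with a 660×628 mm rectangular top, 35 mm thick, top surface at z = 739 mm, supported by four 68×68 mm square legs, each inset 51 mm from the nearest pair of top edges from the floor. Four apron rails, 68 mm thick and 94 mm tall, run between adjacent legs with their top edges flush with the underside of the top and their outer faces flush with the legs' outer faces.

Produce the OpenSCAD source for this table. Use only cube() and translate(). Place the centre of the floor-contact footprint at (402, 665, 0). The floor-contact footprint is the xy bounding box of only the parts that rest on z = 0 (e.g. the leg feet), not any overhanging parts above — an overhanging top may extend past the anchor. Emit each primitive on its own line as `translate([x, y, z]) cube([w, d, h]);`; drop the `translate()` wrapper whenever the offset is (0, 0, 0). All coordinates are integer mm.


// leg_h = 739 - 35 = 704
// apron z = 704 - 94 = 610
translate([72, 351, 704]) cube([660, 628, 35]);
translate([123, 402, 0]) cube([68, 68, 704]);
translate([613, 402, 0]) cube([68, 68, 704]);
translate([123, 860, 0]) cube([68, 68, 704]);
translate([613, 860, 0]) cube([68, 68, 704]);
translate([191, 402, 610]) cube([422, 68, 94]);
translate([191, 860, 610]) cube([422, 68, 94]);
translate([123, 470, 610]) cube([68, 390, 94]);
translate([613, 470, 610]) cube([68, 390, 94]);


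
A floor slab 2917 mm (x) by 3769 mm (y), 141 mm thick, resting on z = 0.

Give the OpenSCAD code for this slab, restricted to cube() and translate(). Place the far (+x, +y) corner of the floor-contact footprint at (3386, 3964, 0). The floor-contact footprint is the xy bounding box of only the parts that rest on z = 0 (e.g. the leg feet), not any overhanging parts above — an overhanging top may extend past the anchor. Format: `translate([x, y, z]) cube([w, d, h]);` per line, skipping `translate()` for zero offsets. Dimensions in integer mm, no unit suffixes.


translate([469, 195, 0]) cube([2917, 3769, 141]);


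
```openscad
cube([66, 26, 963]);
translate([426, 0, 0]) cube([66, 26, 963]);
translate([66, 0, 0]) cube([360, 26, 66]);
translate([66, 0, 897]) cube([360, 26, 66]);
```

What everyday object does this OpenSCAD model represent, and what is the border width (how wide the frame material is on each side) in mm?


A picture frame. The border width is 66 mm.

Four thin pieces enclosing a rectangular opening — a picture frame. The two full-height stiles are 963 mm tall; the top rail sits at z = 897 and is 66 mm tall, so the border above the opening is 963 − 897 = 66 mm, matching the stile x-width.


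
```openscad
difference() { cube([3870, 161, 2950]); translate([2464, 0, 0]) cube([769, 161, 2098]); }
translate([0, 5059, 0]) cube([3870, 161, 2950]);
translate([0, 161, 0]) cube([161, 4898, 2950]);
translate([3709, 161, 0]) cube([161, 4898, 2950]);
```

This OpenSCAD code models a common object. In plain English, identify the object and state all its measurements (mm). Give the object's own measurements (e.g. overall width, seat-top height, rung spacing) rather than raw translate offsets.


A single room: four walls, each 2950 mm tall and 161 mm thick, enclosing an outside footprint 3870×5220 mm (x × y), no floor or roof. The front and back walls (−y and +y sides) run the full x-width; the side walls fit between their inner faces. A door opening 769 mm wide and 2098 mm tall is cut through the front wall from the floor up, its −x edge 2464 mm from the wall's −x end.


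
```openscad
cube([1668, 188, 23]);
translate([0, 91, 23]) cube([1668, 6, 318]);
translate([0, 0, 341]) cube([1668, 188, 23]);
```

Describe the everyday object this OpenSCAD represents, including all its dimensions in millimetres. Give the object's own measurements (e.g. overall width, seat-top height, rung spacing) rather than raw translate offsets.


An I-beam lying along x, 1668 mm long. Overall section height 364 mm. Two flanges 188 mm wide (y) and 23 mm thick, one on the floor and one at the top; a web 6 mm thick runs between them, centred on the flange width.


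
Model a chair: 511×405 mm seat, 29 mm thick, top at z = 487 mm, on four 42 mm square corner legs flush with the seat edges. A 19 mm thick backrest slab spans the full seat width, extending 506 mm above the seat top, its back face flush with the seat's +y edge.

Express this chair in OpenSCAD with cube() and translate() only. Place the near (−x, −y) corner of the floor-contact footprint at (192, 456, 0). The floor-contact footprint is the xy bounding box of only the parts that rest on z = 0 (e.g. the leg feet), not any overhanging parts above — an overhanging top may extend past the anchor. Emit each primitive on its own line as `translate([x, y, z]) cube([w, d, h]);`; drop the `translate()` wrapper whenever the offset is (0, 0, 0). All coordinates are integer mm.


translate([192, 456, 458]) cube([511, 405, 29]);
translate([192, 456, 0]) cube([42, 42, 458]);
translate([661, 456, 0]) cube([42, 42, 458]);
translate([192, 819, 0]) cube([42, 42, 458]);
translate([661, 819, 0]) cube([42, 42, 458]);
translate([192, 842, 487]) cube([511, 19, 506]);


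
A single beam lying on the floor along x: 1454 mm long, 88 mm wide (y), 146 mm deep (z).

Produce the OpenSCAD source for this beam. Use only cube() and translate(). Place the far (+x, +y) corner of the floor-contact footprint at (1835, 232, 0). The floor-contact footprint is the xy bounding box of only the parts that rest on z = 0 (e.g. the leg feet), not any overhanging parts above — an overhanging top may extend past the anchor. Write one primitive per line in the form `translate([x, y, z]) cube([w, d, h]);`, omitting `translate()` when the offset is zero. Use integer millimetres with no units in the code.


translate([381, 144, 0]) cube([1454, 88, 146]);
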